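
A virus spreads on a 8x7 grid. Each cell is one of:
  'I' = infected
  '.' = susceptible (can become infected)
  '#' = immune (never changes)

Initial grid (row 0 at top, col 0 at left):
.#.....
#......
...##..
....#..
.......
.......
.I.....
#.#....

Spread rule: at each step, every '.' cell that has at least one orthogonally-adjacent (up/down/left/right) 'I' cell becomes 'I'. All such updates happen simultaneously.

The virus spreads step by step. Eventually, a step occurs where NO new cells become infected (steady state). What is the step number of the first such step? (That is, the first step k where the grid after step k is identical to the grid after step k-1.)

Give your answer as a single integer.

Step 0 (initial): 1 infected
Step 1: +4 new -> 5 infected
Step 2: +4 new -> 9 infected
Step 3: +6 new -> 15 infected
Step 4: +7 new -> 22 infected
Step 5: +8 new -> 30 infected
Step 6: +4 new -> 34 infected
Step 7: +4 new -> 38 infected
Step 8: +4 new -> 42 infected
Step 9: +3 new -> 45 infected
Step 10: +2 new -> 47 infected
Step 11: +1 new -> 48 infected
Step 12: +0 new -> 48 infected

Answer: 12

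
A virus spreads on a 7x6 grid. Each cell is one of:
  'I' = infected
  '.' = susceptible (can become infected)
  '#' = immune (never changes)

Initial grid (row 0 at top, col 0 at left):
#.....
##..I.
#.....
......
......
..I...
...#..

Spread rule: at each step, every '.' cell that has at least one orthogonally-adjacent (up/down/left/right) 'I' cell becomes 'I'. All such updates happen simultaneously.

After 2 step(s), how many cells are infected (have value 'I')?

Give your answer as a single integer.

Answer: 22

Derivation:
Step 0 (initial): 2 infected
Step 1: +8 new -> 10 infected
Step 2: +12 new -> 22 infected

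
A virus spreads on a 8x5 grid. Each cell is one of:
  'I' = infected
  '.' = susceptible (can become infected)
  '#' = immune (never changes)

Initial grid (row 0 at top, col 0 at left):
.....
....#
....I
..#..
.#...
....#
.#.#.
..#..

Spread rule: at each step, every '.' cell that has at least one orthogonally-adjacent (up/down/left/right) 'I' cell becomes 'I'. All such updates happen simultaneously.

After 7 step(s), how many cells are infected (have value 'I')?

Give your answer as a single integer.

Step 0 (initial): 1 infected
Step 1: +2 new -> 3 infected
Step 2: +4 new -> 7 infected
Step 3: +4 new -> 11 infected
Step 4: +7 new -> 18 infected
Step 5: +4 new -> 22 infected
Step 6: +4 new -> 26 infected
Step 7: +1 new -> 27 infected

Answer: 27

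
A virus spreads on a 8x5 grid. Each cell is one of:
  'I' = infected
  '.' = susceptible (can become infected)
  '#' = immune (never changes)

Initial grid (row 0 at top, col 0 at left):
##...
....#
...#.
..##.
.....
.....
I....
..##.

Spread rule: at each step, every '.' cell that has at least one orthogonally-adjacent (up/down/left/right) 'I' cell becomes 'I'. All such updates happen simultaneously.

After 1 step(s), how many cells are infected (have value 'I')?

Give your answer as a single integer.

Answer: 4

Derivation:
Step 0 (initial): 1 infected
Step 1: +3 new -> 4 infected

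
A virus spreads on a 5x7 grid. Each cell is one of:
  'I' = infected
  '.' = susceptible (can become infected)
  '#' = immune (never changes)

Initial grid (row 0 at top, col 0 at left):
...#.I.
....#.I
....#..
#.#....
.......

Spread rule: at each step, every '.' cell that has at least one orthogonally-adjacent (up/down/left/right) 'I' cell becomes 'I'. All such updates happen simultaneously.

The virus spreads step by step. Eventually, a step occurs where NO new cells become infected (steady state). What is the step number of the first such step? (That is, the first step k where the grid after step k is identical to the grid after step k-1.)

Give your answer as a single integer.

Step 0 (initial): 2 infected
Step 1: +4 new -> 6 infected
Step 2: +2 new -> 8 infected
Step 3: +2 new -> 10 infected
Step 4: +2 new -> 12 infected
Step 5: +2 new -> 14 infected
Step 6: +2 new -> 16 infected
Step 7: +3 new -> 19 infected
Step 8: +3 new -> 22 infected
Step 9: +5 new -> 27 infected
Step 10: +2 new -> 29 infected
Step 11: +1 new -> 30 infected
Step 12: +0 new -> 30 infected

Answer: 12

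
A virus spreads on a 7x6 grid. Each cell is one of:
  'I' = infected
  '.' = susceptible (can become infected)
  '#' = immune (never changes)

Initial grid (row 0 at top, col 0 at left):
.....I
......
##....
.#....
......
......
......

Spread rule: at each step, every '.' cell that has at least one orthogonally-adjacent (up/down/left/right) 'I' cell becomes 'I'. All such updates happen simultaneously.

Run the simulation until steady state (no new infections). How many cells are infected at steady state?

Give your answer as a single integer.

Answer: 39

Derivation:
Step 0 (initial): 1 infected
Step 1: +2 new -> 3 infected
Step 2: +3 new -> 6 infected
Step 3: +4 new -> 10 infected
Step 4: +5 new -> 15 infected
Step 5: +6 new -> 21 infected
Step 6: +5 new -> 26 infected
Step 7: +3 new -> 29 infected
Step 8: +3 new -> 32 infected
Step 9: +3 new -> 35 infected
Step 10: +3 new -> 38 infected
Step 11: +1 new -> 39 infected
Step 12: +0 new -> 39 infected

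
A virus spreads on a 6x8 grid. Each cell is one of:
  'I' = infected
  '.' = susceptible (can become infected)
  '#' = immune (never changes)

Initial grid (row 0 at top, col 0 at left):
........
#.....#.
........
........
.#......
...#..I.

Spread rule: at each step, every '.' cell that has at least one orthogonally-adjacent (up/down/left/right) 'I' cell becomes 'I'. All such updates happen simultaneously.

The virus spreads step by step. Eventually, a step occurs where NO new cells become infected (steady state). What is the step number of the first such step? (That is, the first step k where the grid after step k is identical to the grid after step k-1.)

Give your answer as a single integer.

Step 0 (initial): 1 infected
Step 1: +3 new -> 4 infected
Step 2: +4 new -> 8 infected
Step 3: +4 new -> 12 infected
Step 4: +4 new -> 16 infected
Step 5: +5 new -> 21 infected
Step 6: +6 new -> 27 infected
Step 7: +6 new -> 33 infected
Step 8: +5 new -> 38 infected
Step 9: +4 new -> 42 infected
Step 10: +1 new -> 43 infected
Step 11: +1 new -> 44 infected
Step 12: +0 new -> 44 infected

Answer: 12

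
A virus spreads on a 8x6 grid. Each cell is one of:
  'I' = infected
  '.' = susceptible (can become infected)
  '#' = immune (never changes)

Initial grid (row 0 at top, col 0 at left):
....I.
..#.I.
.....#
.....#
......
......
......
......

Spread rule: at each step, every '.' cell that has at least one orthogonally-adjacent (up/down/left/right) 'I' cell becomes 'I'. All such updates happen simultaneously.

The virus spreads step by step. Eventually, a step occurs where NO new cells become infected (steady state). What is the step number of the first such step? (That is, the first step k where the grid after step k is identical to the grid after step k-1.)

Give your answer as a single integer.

Answer: 11

Derivation:
Step 0 (initial): 2 infected
Step 1: +5 new -> 7 infected
Step 2: +3 new -> 10 infected
Step 3: +4 new -> 14 infected
Step 4: +7 new -> 21 infected
Step 5: +7 new -> 28 infected
Step 6: +6 new -> 34 infected
Step 7: +5 new -> 39 infected
Step 8: +3 new -> 42 infected
Step 9: +2 new -> 44 infected
Step 10: +1 new -> 45 infected
Step 11: +0 new -> 45 infected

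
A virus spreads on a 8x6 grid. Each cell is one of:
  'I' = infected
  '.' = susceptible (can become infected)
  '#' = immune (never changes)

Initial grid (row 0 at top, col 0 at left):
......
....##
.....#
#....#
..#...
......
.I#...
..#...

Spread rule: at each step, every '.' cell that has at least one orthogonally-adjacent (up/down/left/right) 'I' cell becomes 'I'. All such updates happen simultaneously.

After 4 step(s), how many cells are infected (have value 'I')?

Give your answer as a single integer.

Step 0 (initial): 1 infected
Step 1: +3 new -> 4 infected
Step 2: +4 new -> 8 infected
Step 3: +3 new -> 11 infected
Step 4: +5 new -> 16 infected

Answer: 16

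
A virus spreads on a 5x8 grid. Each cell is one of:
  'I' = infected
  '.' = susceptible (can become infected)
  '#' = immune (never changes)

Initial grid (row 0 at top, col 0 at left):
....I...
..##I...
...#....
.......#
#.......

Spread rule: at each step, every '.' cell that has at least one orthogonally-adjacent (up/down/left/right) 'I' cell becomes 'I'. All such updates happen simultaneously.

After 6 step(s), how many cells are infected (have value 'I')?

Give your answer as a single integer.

Step 0 (initial): 2 infected
Step 1: +4 new -> 6 infected
Step 2: +5 new -> 11 infected
Step 3: +7 new -> 18 infected
Step 4: +7 new -> 25 infected
Step 5: +6 new -> 31 infected
Step 6: +4 new -> 35 infected

Answer: 35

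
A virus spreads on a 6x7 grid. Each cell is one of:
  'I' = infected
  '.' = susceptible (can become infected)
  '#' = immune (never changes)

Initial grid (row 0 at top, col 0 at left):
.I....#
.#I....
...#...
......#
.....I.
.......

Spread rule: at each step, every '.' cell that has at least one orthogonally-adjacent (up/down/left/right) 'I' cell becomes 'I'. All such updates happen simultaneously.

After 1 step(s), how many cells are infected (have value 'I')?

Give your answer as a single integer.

Answer: 11

Derivation:
Step 0 (initial): 3 infected
Step 1: +8 new -> 11 infected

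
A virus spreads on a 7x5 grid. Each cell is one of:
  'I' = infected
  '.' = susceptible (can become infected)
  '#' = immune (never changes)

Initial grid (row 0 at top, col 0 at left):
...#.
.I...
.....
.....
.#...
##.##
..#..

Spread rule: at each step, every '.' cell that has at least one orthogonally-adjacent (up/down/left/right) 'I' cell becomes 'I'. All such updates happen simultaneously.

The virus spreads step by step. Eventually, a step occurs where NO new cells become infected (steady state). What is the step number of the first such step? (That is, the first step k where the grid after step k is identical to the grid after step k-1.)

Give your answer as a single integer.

Step 0 (initial): 1 infected
Step 1: +4 new -> 5 infected
Step 2: +6 new -> 11 infected
Step 3: +4 new -> 15 infected
Step 4: +5 new -> 20 infected
Step 5: +3 new -> 23 infected
Step 6: +1 new -> 24 infected
Step 7: +0 new -> 24 infected

Answer: 7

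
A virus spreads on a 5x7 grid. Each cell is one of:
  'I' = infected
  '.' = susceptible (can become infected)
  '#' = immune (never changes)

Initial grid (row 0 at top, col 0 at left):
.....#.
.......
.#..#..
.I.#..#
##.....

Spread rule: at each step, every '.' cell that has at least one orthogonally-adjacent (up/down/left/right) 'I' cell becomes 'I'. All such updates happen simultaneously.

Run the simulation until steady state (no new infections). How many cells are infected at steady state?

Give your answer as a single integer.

Step 0 (initial): 1 infected
Step 1: +2 new -> 3 infected
Step 2: +3 new -> 6 infected
Step 3: +4 new -> 10 infected
Step 4: +5 new -> 15 infected
Step 5: +5 new -> 20 infected
Step 6: +4 new -> 24 infected
Step 7: +2 new -> 26 infected
Step 8: +2 new -> 28 infected
Step 9: +0 new -> 28 infected

Answer: 28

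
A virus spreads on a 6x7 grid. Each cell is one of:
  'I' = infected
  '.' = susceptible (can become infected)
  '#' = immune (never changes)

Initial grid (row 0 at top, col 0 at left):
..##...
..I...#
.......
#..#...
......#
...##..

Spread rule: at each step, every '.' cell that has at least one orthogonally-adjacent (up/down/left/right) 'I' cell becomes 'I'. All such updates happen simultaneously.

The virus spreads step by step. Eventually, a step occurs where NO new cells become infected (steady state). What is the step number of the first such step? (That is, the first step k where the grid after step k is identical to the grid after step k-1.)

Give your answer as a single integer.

Step 0 (initial): 1 infected
Step 1: +3 new -> 4 infected
Step 2: +6 new -> 10 infected
Step 3: +7 new -> 17 infected
Step 4: +6 new -> 23 infected
Step 5: +6 new -> 29 infected
Step 6: +3 new -> 32 infected
Step 7: +1 new -> 33 infected
Step 8: +1 new -> 34 infected
Step 9: +0 new -> 34 infected

Answer: 9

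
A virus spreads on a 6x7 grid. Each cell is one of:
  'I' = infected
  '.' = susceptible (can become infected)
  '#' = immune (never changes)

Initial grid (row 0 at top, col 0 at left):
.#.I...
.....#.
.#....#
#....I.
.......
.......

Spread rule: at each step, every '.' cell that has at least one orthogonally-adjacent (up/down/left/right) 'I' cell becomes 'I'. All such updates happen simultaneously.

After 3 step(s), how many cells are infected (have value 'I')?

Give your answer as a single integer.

Step 0 (initial): 2 infected
Step 1: +7 new -> 9 infected
Step 2: +9 new -> 18 infected
Step 3: +7 new -> 25 infected

Answer: 25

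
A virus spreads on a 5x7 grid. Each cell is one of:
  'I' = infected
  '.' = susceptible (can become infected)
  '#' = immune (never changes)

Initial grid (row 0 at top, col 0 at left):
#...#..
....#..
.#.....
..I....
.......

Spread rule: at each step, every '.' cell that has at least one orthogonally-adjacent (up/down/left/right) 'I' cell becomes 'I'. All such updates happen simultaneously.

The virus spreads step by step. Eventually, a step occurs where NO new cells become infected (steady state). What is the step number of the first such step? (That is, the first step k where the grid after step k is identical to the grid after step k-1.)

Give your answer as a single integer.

Answer: 8

Derivation:
Step 0 (initial): 1 infected
Step 1: +4 new -> 5 infected
Step 2: +6 new -> 11 infected
Step 3: +8 new -> 19 infected
Step 4: +6 new -> 25 infected
Step 5: +3 new -> 28 infected
Step 6: +2 new -> 30 infected
Step 7: +1 new -> 31 infected
Step 8: +0 new -> 31 infected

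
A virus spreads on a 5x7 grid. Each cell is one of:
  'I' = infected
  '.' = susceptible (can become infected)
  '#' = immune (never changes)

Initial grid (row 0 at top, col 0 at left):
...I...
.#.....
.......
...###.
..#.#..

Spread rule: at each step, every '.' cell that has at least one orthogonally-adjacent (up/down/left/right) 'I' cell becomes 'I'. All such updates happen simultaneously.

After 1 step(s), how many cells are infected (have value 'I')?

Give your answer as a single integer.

Step 0 (initial): 1 infected
Step 1: +3 new -> 4 infected

Answer: 4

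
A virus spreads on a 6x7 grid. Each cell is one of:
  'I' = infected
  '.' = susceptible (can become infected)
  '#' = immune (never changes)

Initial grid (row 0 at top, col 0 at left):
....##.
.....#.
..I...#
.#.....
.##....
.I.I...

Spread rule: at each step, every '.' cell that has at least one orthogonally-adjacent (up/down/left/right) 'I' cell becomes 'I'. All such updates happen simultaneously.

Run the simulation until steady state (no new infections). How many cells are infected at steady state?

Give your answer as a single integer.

Answer: 33

Derivation:
Step 0 (initial): 3 infected
Step 1: +8 new -> 11 infected
Step 2: +9 new -> 20 infected
Step 3: +9 new -> 29 infected
Step 4: +3 new -> 32 infected
Step 5: +1 new -> 33 infected
Step 6: +0 new -> 33 infected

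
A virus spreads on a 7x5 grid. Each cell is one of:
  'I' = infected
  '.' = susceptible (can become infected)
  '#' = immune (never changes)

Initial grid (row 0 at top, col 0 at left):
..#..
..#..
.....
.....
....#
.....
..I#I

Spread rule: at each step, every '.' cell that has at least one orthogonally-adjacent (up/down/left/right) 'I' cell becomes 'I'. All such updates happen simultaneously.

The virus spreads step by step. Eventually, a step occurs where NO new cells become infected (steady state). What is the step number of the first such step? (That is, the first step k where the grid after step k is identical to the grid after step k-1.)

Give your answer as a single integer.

Answer: 9

Derivation:
Step 0 (initial): 2 infected
Step 1: +3 new -> 5 infected
Step 2: +4 new -> 9 infected
Step 3: +4 new -> 13 infected
Step 4: +4 new -> 17 infected
Step 5: +4 new -> 21 infected
Step 6: +4 new -> 25 infected
Step 7: +4 new -> 29 infected
Step 8: +2 new -> 31 infected
Step 9: +0 new -> 31 infected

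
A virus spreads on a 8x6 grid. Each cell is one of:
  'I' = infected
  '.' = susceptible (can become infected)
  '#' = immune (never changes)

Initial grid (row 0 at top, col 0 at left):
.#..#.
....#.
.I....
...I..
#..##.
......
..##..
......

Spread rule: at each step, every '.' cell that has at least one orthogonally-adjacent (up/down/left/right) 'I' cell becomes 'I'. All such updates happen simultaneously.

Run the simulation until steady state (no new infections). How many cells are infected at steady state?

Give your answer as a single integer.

Answer: 40

Derivation:
Step 0 (initial): 2 infected
Step 1: +7 new -> 9 infected
Step 2: +8 new -> 17 infected
Step 3: +7 new -> 24 infected
Step 4: +5 new -> 29 infected
Step 5: +5 new -> 34 infected
Step 6: +4 new -> 38 infected
Step 7: +2 new -> 40 infected
Step 8: +0 new -> 40 infected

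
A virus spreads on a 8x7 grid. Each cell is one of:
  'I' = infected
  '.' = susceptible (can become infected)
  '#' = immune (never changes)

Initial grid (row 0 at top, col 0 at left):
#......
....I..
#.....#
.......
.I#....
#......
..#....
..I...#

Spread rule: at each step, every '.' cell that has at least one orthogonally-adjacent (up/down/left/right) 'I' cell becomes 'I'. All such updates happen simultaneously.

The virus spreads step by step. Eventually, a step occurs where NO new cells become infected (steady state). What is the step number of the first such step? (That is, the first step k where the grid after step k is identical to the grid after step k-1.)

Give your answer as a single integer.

Step 0 (initial): 3 infected
Step 1: +9 new -> 12 infected
Step 2: +15 new -> 27 infected
Step 3: +11 new -> 38 infected
Step 4: +7 new -> 45 infected
Step 5: +3 new -> 48 infected
Step 6: +1 new -> 49 infected
Step 7: +0 new -> 49 infected

Answer: 7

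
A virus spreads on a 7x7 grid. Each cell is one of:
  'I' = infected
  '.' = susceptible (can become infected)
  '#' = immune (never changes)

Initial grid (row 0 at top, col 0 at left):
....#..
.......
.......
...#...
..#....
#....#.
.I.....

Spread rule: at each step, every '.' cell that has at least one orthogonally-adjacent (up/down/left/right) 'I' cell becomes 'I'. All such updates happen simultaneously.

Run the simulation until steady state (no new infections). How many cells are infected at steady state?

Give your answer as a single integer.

Step 0 (initial): 1 infected
Step 1: +3 new -> 4 infected
Step 2: +3 new -> 7 infected
Step 3: +4 new -> 11 infected
Step 4: +6 new -> 17 infected
Step 5: +5 new -> 22 infected
Step 6: +7 new -> 29 infected
Step 7: +6 new -> 35 infected
Step 8: +4 new -> 39 infected
Step 9: +2 new -> 41 infected
Step 10: +2 new -> 43 infected
Step 11: +1 new -> 44 infected
Step 12: +0 new -> 44 infected

Answer: 44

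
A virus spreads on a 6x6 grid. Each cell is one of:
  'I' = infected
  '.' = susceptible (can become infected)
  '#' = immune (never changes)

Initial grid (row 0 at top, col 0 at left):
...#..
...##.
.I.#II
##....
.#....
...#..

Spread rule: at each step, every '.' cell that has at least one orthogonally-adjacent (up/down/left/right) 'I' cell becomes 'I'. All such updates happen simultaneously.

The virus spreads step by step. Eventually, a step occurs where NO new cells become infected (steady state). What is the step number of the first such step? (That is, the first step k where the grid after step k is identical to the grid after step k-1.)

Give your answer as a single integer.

Step 0 (initial): 3 infected
Step 1: +6 new -> 9 infected
Step 2: +8 new -> 17 infected
Step 3: +7 new -> 24 infected
Step 4: +1 new -> 25 infected
Step 5: +1 new -> 26 infected
Step 6: +1 new -> 27 infected
Step 7: +1 new -> 28 infected
Step 8: +0 new -> 28 infected

Answer: 8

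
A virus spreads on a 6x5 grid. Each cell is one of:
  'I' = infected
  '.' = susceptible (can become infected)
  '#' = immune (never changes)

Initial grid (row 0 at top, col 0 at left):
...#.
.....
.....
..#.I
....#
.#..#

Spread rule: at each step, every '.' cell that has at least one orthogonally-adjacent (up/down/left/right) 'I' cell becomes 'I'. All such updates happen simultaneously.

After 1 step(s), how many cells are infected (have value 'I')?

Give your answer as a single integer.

Answer: 3

Derivation:
Step 0 (initial): 1 infected
Step 1: +2 new -> 3 infected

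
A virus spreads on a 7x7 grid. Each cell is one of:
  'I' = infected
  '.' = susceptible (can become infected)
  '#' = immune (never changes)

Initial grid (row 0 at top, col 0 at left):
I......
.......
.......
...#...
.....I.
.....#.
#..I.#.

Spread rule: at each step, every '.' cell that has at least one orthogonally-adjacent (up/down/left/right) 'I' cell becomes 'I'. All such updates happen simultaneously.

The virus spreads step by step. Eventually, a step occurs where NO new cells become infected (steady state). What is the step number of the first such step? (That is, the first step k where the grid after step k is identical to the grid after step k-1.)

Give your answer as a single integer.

Step 0 (initial): 3 infected
Step 1: +8 new -> 11 infected
Step 2: +11 new -> 22 infected
Step 3: +10 new -> 32 infected
Step 4: +12 new -> 44 infected
Step 5: +1 new -> 45 infected
Step 6: +0 new -> 45 infected

Answer: 6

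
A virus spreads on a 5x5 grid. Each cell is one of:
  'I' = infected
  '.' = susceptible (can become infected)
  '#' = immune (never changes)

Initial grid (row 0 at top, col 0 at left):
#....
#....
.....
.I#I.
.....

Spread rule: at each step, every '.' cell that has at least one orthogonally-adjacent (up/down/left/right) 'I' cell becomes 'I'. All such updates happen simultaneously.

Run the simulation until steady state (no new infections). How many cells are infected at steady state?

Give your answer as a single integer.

Step 0 (initial): 2 infected
Step 1: +6 new -> 8 infected
Step 2: +8 new -> 16 infected
Step 3: +4 new -> 20 infected
Step 4: +2 new -> 22 infected
Step 5: +0 new -> 22 infected

Answer: 22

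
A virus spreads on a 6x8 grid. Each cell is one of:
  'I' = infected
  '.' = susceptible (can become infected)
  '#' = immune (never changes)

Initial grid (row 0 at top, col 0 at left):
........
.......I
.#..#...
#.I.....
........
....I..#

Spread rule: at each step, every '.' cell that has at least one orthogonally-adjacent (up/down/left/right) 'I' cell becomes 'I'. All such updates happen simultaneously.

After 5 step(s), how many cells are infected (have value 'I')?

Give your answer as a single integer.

Answer: 44

Derivation:
Step 0 (initial): 3 infected
Step 1: +10 new -> 13 infected
Step 2: +12 new -> 25 infected
Step 3: +12 new -> 37 infected
Step 4: +5 new -> 42 infected
Step 5: +2 new -> 44 infected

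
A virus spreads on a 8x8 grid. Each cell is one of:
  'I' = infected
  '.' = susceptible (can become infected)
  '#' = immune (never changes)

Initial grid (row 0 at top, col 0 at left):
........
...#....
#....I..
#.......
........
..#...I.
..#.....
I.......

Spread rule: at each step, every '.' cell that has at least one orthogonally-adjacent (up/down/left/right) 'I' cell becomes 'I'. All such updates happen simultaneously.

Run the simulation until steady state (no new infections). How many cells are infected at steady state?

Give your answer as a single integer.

Step 0 (initial): 3 infected
Step 1: +10 new -> 13 infected
Step 2: +16 new -> 29 infected
Step 3: +14 new -> 43 infected
Step 4: +9 new -> 52 infected
Step 5: +4 new -> 56 infected
Step 6: +2 new -> 58 infected
Step 7: +1 new -> 59 infected
Step 8: +0 new -> 59 infected

Answer: 59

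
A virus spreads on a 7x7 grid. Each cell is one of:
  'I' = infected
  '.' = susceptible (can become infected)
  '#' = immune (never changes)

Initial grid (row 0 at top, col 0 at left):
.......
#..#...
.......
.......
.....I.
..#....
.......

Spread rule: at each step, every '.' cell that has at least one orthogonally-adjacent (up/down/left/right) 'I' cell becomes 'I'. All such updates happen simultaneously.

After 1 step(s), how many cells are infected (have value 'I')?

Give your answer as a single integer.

Answer: 5

Derivation:
Step 0 (initial): 1 infected
Step 1: +4 new -> 5 infected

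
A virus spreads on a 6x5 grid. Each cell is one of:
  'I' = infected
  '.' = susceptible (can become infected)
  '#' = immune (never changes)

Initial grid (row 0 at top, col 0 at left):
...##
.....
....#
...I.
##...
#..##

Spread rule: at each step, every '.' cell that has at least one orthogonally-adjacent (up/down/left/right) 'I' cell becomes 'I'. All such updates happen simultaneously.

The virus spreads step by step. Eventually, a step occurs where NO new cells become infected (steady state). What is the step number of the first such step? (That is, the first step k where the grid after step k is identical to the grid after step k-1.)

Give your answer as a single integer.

Answer: 7

Derivation:
Step 0 (initial): 1 infected
Step 1: +4 new -> 5 infected
Step 2: +5 new -> 10 infected
Step 3: +5 new -> 15 infected
Step 4: +4 new -> 19 infected
Step 5: +2 new -> 21 infected
Step 6: +1 new -> 22 infected
Step 7: +0 new -> 22 infected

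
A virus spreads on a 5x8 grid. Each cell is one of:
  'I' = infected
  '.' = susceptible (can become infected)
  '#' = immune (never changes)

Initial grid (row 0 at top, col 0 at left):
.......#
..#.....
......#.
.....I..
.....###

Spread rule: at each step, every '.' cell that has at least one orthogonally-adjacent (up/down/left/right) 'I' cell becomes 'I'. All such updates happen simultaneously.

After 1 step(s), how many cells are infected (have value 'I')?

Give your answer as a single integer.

Step 0 (initial): 1 infected
Step 1: +3 new -> 4 infected

Answer: 4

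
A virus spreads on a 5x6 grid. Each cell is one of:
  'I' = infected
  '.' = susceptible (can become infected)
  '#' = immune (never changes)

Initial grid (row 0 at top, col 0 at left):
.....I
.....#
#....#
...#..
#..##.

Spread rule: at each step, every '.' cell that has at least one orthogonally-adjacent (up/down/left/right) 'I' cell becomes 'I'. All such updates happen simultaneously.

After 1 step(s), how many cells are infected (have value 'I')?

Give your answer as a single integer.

Step 0 (initial): 1 infected
Step 1: +1 new -> 2 infected

Answer: 2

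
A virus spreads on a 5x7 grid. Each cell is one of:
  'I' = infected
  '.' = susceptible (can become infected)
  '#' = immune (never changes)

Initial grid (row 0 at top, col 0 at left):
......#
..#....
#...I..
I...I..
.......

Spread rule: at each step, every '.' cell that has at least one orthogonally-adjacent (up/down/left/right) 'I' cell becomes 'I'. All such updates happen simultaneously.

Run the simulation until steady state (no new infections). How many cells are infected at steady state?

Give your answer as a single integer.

Step 0 (initial): 3 infected
Step 1: +8 new -> 11 infected
Step 2: +11 new -> 22 infected
Step 3: +6 new -> 28 infected
Step 4: +3 new -> 31 infected
Step 5: +1 new -> 32 infected
Step 6: +0 new -> 32 infected

Answer: 32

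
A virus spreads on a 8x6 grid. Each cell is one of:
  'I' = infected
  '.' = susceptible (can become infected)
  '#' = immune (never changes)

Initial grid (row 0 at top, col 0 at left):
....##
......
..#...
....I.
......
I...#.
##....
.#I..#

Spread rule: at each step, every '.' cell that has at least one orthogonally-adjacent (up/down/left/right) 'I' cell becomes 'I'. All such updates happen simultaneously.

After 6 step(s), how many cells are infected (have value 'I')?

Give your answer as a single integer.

Answer: 39

Derivation:
Step 0 (initial): 3 infected
Step 1: +8 new -> 11 infected
Step 2: +11 new -> 22 infected
Step 3: +8 new -> 30 infected
Step 4: +5 new -> 35 infected
Step 5: +3 new -> 38 infected
Step 6: +1 new -> 39 infected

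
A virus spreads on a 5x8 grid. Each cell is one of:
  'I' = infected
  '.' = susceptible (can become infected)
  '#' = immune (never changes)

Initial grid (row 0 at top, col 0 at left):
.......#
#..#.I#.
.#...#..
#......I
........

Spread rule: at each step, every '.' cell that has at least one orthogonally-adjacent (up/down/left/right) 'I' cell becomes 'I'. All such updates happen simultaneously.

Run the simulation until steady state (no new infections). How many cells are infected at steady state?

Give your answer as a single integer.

Step 0 (initial): 2 infected
Step 1: +5 new -> 7 infected
Step 2: +7 new -> 14 infected
Step 3: +4 new -> 18 infected
Step 4: +4 new -> 22 infected
Step 5: +4 new -> 26 infected
Step 6: +4 new -> 30 infected
Step 7: +1 new -> 31 infected
Step 8: +1 new -> 32 infected
Step 9: +0 new -> 32 infected

Answer: 32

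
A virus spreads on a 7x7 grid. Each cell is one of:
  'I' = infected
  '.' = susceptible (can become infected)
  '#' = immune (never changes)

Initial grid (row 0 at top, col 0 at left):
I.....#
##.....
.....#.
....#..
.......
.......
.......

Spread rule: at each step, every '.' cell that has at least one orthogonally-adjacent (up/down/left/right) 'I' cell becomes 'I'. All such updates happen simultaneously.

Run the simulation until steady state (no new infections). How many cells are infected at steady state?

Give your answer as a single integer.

Step 0 (initial): 1 infected
Step 1: +1 new -> 2 infected
Step 2: +1 new -> 3 infected
Step 3: +2 new -> 5 infected
Step 4: +3 new -> 8 infected
Step 5: +5 new -> 13 infected
Step 6: +6 new -> 19 infected
Step 7: +5 new -> 24 infected
Step 8: +6 new -> 30 infected
Step 9: +6 new -> 36 infected
Step 10: +5 new -> 41 infected
Step 11: +2 new -> 43 infected
Step 12: +1 new -> 44 infected
Step 13: +0 new -> 44 infected

Answer: 44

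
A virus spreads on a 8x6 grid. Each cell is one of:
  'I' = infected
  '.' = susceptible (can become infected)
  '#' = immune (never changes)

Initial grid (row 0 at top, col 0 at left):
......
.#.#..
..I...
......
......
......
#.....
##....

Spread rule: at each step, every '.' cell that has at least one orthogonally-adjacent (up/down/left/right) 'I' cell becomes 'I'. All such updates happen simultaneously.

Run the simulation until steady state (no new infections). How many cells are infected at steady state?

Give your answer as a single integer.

Step 0 (initial): 1 infected
Step 1: +4 new -> 5 infected
Step 2: +6 new -> 11 infected
Step 3: +10 new -> 21 infected
Step 4: +9 new -> 30 infected
Step 5: +7 new -> 37 infected
Step 6: +3 new -> 40 infected
Step 7: +2 new -> 42 infected
Step 8: +1 new -> 43 infected
Step 9: +0 new -> 43 infected

Answer: 43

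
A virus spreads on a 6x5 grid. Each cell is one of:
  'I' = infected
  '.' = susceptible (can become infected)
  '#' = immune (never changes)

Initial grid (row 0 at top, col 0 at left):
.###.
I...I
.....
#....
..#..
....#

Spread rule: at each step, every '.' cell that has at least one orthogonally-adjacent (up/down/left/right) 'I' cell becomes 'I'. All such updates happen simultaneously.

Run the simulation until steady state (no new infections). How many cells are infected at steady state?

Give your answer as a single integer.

Answer: 24

Derivation:
Step 0 (initial): 2 infected
Step 1: +6 new -> 8 infected
Step 2: +4 new -> 12 infected
Step 3: +4 new -> 16 infected
Step 4: +3 new -> 19 infected
Step 5: +3 new -> 22 infected
Step 6: +2 new -> 24 infected
Step 7: +0 new -> 24 infected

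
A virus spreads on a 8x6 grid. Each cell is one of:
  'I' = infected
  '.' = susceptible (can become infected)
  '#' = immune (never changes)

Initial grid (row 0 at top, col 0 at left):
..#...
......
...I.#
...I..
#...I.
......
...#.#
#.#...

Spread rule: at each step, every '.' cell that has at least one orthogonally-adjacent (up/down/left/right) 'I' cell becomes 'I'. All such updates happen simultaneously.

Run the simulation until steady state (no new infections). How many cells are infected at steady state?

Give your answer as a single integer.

Step 0 (initial): 3 infected
Step 1: +8 new -> 11 infected
Step 2: +10 new -> 21 infected
Step 3: +8 new -> 29 infected
Step 4: +7 new -> 36 infected
Step 5: +3 new -> 39 infected
Step 6: +2 new -> 41 infected
Step 7: +0 new -> 41 infected

Answer: 41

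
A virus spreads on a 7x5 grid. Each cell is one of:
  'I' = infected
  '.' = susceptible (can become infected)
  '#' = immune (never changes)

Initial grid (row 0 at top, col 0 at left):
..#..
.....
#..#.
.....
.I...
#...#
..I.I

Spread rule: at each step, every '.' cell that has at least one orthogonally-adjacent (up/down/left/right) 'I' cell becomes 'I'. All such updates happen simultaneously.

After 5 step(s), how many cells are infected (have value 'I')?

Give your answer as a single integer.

Step 0 (initial): 3 infected
Step 1: +7 new -> 10 infected
Step 2: +6 new -> 16 infected
Step 3: +4 new -> 20 infected
Step 4: +4 new -> 24 infected
Step 5: +3 new -> 27 infected

Answer: 27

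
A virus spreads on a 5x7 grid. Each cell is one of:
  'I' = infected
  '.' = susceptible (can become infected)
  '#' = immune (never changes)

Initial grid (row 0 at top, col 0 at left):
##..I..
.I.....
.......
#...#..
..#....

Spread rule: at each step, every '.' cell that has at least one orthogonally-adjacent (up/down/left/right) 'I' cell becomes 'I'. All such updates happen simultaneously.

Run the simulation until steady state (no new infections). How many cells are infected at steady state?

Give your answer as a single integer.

Answer: 30

Derivation:
Step 0 (initial): 2 infected
Step 1: +6 new -> 8 infected
Step 2: +8 new -> 16 infected
Step 3: +5 new -> 21 infected
Step 4: +4 new -> 25 infected
Step 5: +3 new -> 28 infected
Step 6: +2 new -> 30 infected
Step 7: +0 new -> 30 infected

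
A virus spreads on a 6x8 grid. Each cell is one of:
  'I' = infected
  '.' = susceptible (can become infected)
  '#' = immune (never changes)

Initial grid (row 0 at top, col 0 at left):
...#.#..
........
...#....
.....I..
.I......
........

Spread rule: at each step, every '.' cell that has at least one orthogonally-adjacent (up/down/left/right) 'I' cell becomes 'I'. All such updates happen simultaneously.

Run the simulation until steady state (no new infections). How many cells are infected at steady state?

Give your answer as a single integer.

Answer: 45

Derivation:
Step 0 (initial): 2 infected
Step 1: +8 new -> 10 infected
Step 2: +14 new -> 24 infected
Step 3: +10 new -> 34 infected
Step 4: +8 new -> 42 infected
Step 5: +3 new -> 45 infected
Step 6: +0 new -> 45 infected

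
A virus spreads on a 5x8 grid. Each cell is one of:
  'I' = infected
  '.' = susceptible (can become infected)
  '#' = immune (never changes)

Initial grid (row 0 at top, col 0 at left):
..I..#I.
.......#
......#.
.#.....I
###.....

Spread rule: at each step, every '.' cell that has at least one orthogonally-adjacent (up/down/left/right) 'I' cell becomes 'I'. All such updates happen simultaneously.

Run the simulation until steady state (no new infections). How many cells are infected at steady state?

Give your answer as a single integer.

Answer: 33

Derivation:
Step 0 (initial): 3 infected
Step 1: +8 new -> 11 infected
Step 2: +8 new -> 19 infected
Step 3: +8 new -> 27 infected
Step 4: +4 new -> 31 infected
Step 5: +2 new -> 33 infected
Step 6: +0 new -> 33 infected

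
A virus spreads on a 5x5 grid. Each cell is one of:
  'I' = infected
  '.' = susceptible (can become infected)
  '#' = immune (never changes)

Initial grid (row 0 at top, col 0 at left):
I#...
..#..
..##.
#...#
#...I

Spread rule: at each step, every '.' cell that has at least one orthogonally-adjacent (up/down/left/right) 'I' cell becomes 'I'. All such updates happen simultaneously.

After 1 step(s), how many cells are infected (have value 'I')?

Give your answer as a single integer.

Step 0 (initial): 2 infected
Step 1: +2 new -> 4 infected

Answer: 4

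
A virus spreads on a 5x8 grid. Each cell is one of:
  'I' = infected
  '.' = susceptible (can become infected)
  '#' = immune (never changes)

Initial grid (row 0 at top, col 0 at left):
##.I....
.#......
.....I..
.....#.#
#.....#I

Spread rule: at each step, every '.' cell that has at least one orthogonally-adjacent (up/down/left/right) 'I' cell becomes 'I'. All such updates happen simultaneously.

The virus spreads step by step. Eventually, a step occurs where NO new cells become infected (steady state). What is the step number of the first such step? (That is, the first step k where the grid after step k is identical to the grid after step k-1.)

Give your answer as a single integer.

Answer: 7

Derivation:
Step 0 (initial): 3 infected
Step 1: +6 new -> 9 infected
Step 2: +8 new -> 17 infected
Step 3: +5 new -> 22 infected
Step 4: +5 new -> 27 infected
Step 5: +3 new -> 30 infected
Step 6: +3 new -> 33 infected
Step 7: +0 new -> 33 infected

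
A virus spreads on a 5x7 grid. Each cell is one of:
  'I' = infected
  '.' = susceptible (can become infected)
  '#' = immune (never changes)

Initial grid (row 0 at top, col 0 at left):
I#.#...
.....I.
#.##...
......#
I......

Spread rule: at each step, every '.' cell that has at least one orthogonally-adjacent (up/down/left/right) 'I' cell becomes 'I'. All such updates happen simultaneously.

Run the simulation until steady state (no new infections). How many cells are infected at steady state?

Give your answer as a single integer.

Answer: 29

Derivation:
Step 0 (initial): 3 infected
Step 1: +7 new -> 10 infected
Step 2: +9 new -> 19 infected
Step 3: +6 new -> 25 infected
Step 4: +4 new -> 29 infected
Step 5: +0 new -> 29 infected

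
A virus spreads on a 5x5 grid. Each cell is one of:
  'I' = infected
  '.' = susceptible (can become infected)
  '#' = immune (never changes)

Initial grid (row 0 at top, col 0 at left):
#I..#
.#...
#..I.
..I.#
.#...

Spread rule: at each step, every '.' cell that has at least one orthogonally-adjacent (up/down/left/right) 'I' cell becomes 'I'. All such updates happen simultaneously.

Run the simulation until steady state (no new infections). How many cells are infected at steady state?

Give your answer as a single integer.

Answer: 18

Derivation:
Step 0 (initial): 3 infected
Step 1: +7 new -> 10 infected
Step 2: +6 new -> 16 infected
Step 3: +2 new -> 18 infected
Step 4: +0 new -> 18 infected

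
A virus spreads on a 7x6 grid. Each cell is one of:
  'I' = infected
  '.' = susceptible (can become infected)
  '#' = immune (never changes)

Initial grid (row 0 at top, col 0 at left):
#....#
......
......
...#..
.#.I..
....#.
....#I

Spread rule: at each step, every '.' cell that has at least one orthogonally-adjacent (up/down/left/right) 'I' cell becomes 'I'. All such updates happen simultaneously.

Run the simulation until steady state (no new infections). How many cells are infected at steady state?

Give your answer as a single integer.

Step 0 (initial): 2 infected
Step 1: +4 new -> 6 infected
Step 2: +5 new -> 11 infected
Step 3: +6 new -> 17 infected
Step 4: +8 new -> 25 infected
Step 5: +8 new -> 33 infected
Step 6: +3 new -> 36 infected
Step 7: +0 new -> 36 infected

Answer: 36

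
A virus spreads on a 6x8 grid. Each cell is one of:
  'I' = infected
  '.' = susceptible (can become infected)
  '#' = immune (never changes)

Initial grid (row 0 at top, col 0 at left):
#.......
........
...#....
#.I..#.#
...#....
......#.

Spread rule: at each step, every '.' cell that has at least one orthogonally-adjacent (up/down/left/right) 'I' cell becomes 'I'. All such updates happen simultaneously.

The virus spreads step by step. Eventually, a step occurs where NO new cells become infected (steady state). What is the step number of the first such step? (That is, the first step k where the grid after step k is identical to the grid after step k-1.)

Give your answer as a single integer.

Answer: 9

Derivation:
Step 0 (initial): 1 infected
Step 1: +4 new -> 5 infected
Step 2: +5 new -> 10 infected
Step 3: +9 new -> 19 infected
Step 4: +8 new -> 27 infected
Step 5: +5 new -> 32 infected
Step 6: +5 new -> 37 infected
Step 7: +3 new -> 40 infected
Step 8: +1 new -> 41 infected
Step 9: +0 new -> 41 infected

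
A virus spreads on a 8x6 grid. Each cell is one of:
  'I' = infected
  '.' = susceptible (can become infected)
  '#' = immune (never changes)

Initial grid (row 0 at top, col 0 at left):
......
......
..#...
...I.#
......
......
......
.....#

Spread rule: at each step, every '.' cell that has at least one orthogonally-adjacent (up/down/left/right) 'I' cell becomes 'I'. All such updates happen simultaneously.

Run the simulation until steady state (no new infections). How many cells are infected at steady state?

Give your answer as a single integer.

Answer: 45

Derivation:
Step 0 (initial): 1 infected
Step 1: +4 new -> 5 infected
Step 2: +6 new -> 11 infected
Step 3: +11 new -> 22 infected
Step 4: +11 new -> 33 infected
Step 5: +8 new -> 41 infected
Step 6: +3 new -> 44 infected
Step 7: +1 new -> 45 infected
Step 8: +0 new -> 45 infected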